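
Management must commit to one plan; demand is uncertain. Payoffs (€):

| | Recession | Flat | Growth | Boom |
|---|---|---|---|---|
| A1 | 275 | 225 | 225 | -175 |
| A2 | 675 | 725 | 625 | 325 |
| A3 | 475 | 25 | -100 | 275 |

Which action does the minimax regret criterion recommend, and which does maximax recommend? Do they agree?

Column bests: Recession=675, Flat=725, Growth=625, Boom=325.
A1 regrets: 400, 500, 400, 500 → max 500
A2 regrets: 0, 0, 0, 0 → max 0
A3 regrets: 200, 700, 725, 50 → max 725
Smallest max regret = 0 → A2.
Row maxima: A1=275, A2=725, A3=475
Best best-case = 725 → A2.

minimax regret → A2; maximax → A2 (agree)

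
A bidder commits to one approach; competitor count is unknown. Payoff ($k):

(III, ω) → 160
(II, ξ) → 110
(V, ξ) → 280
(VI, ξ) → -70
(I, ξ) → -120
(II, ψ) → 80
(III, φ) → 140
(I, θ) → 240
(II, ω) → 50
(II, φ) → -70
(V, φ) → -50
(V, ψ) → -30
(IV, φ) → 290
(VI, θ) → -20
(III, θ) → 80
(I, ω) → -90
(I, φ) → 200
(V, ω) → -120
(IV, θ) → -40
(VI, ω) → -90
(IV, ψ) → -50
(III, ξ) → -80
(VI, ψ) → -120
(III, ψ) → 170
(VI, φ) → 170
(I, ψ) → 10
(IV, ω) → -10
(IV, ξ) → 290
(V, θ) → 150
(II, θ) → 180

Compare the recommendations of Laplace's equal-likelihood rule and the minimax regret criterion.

Row averages: I=48, II=70, III=94, IV=96, V=46, VI=-26
Highest average = 96 → IV.
Column bests: θ=240, φ=290, ψ=170, ω=160, ξ=290.
I regrets: 0, 90, 160, 250, 410 → max 410
II regrets: 60, 360, 90, 110, 180 → max 360
III regrets: 160, 150, 0, 0, 370 → max 370
IV regrets: 280, 0, 220, 170, 0 → max 280
V regrets: 90, 340, 200, 280, 10 → max 340
VI regrets: 260, 120, 290, 250, 360 → max 360
Smallest max regret = 280 → IV.

laplace → IV; minimax regret → IV (agree)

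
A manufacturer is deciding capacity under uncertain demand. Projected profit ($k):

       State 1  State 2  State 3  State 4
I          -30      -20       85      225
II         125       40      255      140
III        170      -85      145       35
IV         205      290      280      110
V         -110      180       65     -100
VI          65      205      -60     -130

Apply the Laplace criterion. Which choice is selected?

IV

Row averages: I=65, II=140, III=66.25, IV=221.25, V=8.75, VI=20
Highest average = 221.25 → IV.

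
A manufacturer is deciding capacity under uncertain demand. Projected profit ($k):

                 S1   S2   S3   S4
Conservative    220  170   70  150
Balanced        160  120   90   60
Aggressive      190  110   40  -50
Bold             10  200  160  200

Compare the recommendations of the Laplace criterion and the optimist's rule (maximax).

Row averages: Conservative=152.5, Balanced=107.5, Aggressive=72.5, Bold=142.5
Highest average = 152.5 → Conservative.
Row maxima: Conservative=220, Balanced=160, Aggressive=190, Bold=200
Best best-case = 220 → Conservative.

laplace → Conservative; maximax → Conservative (agree)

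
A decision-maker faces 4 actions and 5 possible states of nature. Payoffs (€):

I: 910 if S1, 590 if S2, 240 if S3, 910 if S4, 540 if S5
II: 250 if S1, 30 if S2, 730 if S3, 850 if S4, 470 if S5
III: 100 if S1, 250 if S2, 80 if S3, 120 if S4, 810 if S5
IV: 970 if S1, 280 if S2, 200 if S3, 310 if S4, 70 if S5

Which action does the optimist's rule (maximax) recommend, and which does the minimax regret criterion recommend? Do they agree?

maximax → IV; minimax regret → I (disagree)

Row maxima: I=910, II=850, III=810, IV=970
Best best-case = 970 → IV.
Column bests: S1=970, S2=590, S3=730, S4=910, S5=810.
I regrets: 60, 0, 490, 0, 270 → max 490
II regrets: 720, 560, 0, 60, 340 → max 720
III regrets: 870, 340, 650, 790, 0 → max 870
IV regrets: 0, 310, 530, 600, 740 → max 740
Smallest max regret = 490 → I.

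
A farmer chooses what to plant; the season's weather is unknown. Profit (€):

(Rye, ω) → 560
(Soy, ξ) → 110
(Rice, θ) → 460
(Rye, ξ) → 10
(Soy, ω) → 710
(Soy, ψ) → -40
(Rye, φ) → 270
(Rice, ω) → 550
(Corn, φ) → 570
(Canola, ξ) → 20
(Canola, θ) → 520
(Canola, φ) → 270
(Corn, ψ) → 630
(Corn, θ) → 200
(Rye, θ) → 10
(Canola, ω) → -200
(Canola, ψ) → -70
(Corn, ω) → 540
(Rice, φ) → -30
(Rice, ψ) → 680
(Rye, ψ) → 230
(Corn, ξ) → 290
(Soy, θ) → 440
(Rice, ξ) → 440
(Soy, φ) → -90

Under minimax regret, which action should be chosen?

Corn

Column bests: θ=520, φ=570, ψ=680, ω=710, ξ=440.
Canola regrets: 0, 300, 750, 910, 420 → max 910
Rice regrets: 60, 600, 0, 160, 0 → max 600
Rye regrets: 510, 300, 450, 150, 430 → max 510
Corn regrets: 320, 0, 50, 170, 150 → max 320
Soy regrets: 80, 660, 720, 0, 330 → max 720
Smallest max regret = 320 → Corn.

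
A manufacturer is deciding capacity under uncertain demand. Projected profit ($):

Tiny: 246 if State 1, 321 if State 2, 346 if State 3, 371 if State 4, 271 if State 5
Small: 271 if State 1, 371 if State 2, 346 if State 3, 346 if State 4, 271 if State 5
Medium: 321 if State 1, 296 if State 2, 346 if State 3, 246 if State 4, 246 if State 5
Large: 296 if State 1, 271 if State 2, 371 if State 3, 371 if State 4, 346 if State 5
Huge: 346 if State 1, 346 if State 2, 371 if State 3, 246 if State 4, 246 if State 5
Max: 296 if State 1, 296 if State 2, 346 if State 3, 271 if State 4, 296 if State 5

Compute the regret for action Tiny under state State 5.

75

Best payoff under State 5 is 346.
Regret = 346 − 271 = 75.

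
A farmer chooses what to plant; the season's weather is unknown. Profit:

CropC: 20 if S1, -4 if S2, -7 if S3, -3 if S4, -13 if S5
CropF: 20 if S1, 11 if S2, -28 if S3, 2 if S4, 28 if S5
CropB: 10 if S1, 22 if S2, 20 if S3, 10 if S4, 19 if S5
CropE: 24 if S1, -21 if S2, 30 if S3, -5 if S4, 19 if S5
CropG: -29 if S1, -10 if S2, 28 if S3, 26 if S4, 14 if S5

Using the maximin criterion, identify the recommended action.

CropB

Row minima: CropC=-13, CropF=-28, CropB=10, CropE=-21, CropG=-29
Best worst-case = 10 → CropB.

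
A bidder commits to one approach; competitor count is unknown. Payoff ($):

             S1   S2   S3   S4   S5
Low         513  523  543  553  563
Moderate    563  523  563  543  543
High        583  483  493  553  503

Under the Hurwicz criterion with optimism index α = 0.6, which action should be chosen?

Moderate

Low: 0.6·563 + 0.4·513 = 543
Moderate: 0.6·563 + 0.4·523 = 547
High: 0.6·583 + 0.4·483 = 543
Highest Hurwicz score = 547 → Moderate.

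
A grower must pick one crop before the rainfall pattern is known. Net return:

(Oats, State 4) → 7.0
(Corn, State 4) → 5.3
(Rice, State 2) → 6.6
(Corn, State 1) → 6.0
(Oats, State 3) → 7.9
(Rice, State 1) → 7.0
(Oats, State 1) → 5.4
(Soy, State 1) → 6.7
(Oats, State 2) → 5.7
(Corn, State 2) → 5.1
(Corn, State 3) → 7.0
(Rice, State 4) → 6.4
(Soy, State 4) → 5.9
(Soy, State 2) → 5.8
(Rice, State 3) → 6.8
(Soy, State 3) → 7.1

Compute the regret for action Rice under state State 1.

0.0

Best payoff under State 1 is 7.0.
Regret = 7.0 − 7.0 = 0.0.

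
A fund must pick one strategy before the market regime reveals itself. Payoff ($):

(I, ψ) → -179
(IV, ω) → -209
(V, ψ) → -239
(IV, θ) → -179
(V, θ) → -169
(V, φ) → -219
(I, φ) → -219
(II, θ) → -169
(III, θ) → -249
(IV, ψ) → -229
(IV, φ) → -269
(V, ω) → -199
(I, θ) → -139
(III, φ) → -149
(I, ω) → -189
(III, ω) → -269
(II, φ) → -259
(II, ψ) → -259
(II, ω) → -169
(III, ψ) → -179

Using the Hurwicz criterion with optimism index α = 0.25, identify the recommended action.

I: 0.25·(-139) + 0.75·(-219) = -199
II: 0.25·(-169) + 0.75·(-259) = -236.5
III: 0.25·(-149) + 0.75·(-269) = -239
IV: 0.25·(-179) + 0.75·(-269) = -246.5
V: 0.25·(-169) + 0.75·(-239) = -221.5
Highest Hurwicz score = -199 → I.

I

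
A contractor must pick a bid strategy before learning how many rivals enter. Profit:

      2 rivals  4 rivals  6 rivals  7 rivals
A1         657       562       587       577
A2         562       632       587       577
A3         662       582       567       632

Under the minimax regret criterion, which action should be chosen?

A3

Column bests: 2 rivals=662, 4 rivals=632, 6 rivals=587, 7 rivals=632.
A1 regrets: 5, 70, 0, 55 → max 70
A2 regrets: 100, 0, 0, 55 → max 100
A3 regrets: 0, 50, 20, 0 → max 50
Smallest max regret = 50 → A3.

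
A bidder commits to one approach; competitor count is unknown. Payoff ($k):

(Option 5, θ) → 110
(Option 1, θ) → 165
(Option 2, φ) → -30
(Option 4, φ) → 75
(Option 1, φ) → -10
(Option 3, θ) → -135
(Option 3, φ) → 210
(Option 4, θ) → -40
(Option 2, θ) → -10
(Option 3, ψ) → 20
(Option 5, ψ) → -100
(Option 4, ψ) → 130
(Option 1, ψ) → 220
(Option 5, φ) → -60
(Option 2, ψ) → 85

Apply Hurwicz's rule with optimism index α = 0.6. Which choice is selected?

Option 1: 0.6·220 + 0.4·(-10) = 128
Option 2: 0.6·85 + 0.4·(-30) = 39
Option 3: 0.6·210 + 0.4·(-135) = 72
Option 4: 0.6·130 + 0.4·(-40) = 62
Option 5: 0.6·110 + 0.4·(-100) = 26
Highest Hurwicz score = 128 → Option 1.

Option 1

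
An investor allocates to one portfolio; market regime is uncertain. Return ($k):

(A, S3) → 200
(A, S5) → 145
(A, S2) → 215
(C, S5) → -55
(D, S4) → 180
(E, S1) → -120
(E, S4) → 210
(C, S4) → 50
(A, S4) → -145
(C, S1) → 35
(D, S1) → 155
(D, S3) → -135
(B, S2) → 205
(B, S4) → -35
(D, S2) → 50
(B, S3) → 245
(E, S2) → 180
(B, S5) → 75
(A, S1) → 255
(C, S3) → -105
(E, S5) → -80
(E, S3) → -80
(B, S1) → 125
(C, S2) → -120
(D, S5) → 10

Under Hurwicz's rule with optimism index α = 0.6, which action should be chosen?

B

A: 0.6·255 + 0.4·(-145) = 95
B: 0.6·245 + 0.4·(-35) = 133
C: 0.6·50 + 0.4·(-120) = -18
D: 0.6·180 + 0.4·(-135) = 54
E: 0.6·210 + 0.4·(-120) = 78
Highest Hurwicz score = 133 → B.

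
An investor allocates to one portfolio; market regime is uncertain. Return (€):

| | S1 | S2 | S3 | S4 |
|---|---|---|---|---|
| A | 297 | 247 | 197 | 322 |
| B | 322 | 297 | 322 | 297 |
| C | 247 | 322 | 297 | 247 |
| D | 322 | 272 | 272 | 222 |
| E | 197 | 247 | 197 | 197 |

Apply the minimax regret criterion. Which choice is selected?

Column bests: S1=322, S2=322, S3=322, S4=322.
A regrets: 25, 75, 125, 0 → max 125
B regrets: 0, 25, 0, 25 → max 25
C regrets: 75, 0, 25, 75 → max 75
D regrets: 0, 50, 50, 100 → max 100
E regrets: 125, 75, 125, 125 → max 125
Smallest max regret = 25 → B.

B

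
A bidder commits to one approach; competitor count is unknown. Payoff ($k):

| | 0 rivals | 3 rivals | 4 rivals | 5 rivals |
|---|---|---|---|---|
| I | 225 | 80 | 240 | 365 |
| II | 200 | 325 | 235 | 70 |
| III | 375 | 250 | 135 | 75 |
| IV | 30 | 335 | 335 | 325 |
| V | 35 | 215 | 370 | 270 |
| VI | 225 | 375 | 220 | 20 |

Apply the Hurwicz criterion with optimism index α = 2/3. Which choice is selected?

III

I: 2/3·365 + 1/3·80 = 270
II: 2/3·325 + 1/3·70 = 240
III: 2/3·375 + 1/3·75 = 275
IV: 2/3·335 + 1/3·30 = 700/3
V: 2/3·370 + 1/3·35 = 775/3
VI: 2/3·375 + 1/3·20 = 770/3
Highest Hurwicz score = 275 → III.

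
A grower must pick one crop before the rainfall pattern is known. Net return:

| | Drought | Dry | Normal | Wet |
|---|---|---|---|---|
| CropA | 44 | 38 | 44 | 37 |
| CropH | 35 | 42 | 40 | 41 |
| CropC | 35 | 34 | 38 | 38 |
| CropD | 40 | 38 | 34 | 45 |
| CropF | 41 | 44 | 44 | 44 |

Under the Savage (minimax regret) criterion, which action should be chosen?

CropF

Column bests: Drought=44, Dry=44, Normal=44, Wet=45.
CropA regrets: 0, 6, 0, 8 → max 8
CropH regrets: 9, 2, 4, 4 → max 9
CropC regrets: 9, 10, 6, 7 → max 10
CropD regrets: 4, 6, 10, 0 → max 10
CropF regrets: 3, 0, 0, 1 → max 3
Smallest max regret = 3 → CropF.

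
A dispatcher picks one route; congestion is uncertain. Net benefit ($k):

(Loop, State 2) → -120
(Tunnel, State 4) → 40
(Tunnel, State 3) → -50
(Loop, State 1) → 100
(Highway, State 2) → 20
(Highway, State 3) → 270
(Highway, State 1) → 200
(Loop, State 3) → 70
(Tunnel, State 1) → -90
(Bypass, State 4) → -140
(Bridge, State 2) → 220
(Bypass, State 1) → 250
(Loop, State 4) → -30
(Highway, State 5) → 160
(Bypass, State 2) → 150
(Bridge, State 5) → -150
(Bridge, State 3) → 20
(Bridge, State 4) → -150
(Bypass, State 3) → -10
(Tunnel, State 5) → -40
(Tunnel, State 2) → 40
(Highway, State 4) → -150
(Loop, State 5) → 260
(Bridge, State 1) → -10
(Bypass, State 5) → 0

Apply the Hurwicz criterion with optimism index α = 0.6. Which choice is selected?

Loop

Bypass: 0.6·250 + 0.4·(-140) = 94
Highway: 0.6·270 + 0.4·(-150) = 102
Loop: 0.6·260 + 0.4·(-120) = 108
Tunnel: 0.6·40 + 0.4·(-90) = -12
Bridge: 0.6·220 + 0.4·(-150) = 72
Highest Hurwicz score = 108 → Loop.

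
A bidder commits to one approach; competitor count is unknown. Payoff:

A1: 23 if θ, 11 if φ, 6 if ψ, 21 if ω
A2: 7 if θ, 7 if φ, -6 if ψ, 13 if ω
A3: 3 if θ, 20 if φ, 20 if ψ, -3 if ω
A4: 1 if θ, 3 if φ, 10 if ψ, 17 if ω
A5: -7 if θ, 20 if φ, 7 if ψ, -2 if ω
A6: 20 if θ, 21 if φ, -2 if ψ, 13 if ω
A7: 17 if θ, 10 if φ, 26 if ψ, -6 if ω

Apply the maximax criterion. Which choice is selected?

A7

Row maxima: A1=23, A2=13, A3=20, A4=17, A5=20, A6=21, A7=26
Best best-case = 26 → A7.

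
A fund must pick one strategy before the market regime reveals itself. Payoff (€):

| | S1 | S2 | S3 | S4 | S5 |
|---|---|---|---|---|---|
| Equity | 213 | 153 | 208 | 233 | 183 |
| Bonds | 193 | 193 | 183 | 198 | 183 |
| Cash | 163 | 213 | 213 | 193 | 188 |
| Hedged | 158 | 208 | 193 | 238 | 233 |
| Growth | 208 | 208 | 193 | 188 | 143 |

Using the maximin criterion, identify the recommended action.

Row minima: Equity=153, Bonds=183, Cash=163, Hedged=158, Growth=143
Best worst-case = 183 → Bonds.

Bonds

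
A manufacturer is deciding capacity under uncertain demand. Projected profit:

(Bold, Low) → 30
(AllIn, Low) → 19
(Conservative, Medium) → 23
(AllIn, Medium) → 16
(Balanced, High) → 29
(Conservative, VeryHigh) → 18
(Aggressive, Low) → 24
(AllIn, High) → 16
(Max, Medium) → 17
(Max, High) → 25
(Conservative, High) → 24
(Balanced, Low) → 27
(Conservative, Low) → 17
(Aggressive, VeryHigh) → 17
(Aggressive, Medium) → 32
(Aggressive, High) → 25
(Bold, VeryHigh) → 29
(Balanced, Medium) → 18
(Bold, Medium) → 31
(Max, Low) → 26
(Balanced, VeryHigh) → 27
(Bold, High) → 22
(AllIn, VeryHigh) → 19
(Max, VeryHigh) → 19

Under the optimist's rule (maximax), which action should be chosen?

Row maxima: Conservative=24, Balanced=29, Aggressive=32, Bold=31, AllIn=19, Max=26
Best best-case = 32 → Aggressive.

Aggressive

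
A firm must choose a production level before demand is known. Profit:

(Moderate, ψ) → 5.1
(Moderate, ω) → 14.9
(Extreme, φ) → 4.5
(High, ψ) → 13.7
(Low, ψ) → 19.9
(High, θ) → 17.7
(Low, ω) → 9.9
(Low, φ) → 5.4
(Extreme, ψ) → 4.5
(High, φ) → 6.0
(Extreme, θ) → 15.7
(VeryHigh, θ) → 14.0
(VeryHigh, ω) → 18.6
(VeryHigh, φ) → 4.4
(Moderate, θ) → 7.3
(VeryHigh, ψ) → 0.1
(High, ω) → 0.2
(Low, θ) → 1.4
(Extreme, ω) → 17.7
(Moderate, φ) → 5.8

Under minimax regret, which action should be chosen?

Moderate

Column bests: θ=17.7, φ=6.0, ψ=19.9, ω=18.6.
Low regrets: 16.3, 0.6, 0.0, 8.7 → max 16.3
Moderate regrets: 10.4, 0.2, 14.8, 3.7 → max 14.8
High regrets: 0.0, 0.0, 6.2, 18.4 → max 18.4
VeryHigh regrets: 3.7, 1.6, 19.8, 0.0 → max 19.8
Extreme regrets: 2.0, 1.5, 15.4, 0.9 → max 15.4
Smallest max regret = 14.8 → Moderate.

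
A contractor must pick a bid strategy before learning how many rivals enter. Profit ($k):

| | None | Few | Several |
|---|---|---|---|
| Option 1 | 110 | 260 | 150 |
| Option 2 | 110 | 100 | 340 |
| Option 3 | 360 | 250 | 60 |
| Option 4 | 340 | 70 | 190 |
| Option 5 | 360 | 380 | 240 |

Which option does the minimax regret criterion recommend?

Column bests: None=360, Few=380, Several=340.
Option 1 regrets: 250, 120, 190 → max 250
Option 2 regrets: 250, 280, 0 → max 280
Option 3 regrets: 0, 130, 280 → max 280
Option 4 regrets: 20, 310, 150 → max 310
Option 5 regrets: 0, 0, 100 → max 100
Smallest max regret = 100 → Option 5.

Option 5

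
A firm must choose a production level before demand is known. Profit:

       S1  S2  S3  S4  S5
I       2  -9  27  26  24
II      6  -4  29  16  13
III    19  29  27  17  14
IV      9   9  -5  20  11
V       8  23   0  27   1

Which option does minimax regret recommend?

III

Column bests: S1=19, S2=29, S3=29, S4=27, S5=24.
I regrets: 17, 38, 2, 1, 0 → max 38
II regrets: 13, 33, 0, 11, 11 → max 33
III regrets: 0, 0, 2, 10, 10 → max 10
IV regrets: 10, 20, 34, 7, 13 → max 34
V regrets: 11, 6, 29, 0, 23 → max 29
Smallest max regret = 10 → III.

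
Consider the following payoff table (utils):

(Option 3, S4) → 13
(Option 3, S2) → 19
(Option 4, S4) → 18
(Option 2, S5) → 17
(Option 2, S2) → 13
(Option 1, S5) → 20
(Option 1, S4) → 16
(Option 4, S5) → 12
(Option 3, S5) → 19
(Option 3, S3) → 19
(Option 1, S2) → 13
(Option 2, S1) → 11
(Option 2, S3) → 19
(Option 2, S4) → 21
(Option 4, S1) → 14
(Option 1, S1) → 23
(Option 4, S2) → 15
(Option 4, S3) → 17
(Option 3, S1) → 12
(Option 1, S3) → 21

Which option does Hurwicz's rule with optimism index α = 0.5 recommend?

Option 1: 0.5·23 + 0.5·13 = 18
Option 2: 0.5·21 + 0.5·11 = 16
Option 3: 0.5·19 + 0.5·12 = 15.5
Option 4: 0.5·18 + 0.5·12 = 15
Highest Hurwicz score = 18 → Option 1.

Option 1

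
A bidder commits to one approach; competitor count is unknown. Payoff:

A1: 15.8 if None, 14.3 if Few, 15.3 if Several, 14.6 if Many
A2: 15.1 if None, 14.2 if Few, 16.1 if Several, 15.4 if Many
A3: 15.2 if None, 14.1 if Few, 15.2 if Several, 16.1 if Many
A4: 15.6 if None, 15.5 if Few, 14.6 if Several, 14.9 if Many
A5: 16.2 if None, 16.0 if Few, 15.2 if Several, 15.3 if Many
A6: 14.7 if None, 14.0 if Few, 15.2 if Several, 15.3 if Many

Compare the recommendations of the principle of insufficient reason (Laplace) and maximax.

Row averages: A1=15, A2=15.2, A3=15.15, A4=15.15, A5=15.675, A6=14.8
Highest average = 15.675 → A5.
Row maxima: A1=15.8, A2=16.1, A3=16.1, A4=15.6, A5=16.2, A6=15.3
Best best-case = 16.2 → A5.

laplace → A5; maximax → A5 (agree)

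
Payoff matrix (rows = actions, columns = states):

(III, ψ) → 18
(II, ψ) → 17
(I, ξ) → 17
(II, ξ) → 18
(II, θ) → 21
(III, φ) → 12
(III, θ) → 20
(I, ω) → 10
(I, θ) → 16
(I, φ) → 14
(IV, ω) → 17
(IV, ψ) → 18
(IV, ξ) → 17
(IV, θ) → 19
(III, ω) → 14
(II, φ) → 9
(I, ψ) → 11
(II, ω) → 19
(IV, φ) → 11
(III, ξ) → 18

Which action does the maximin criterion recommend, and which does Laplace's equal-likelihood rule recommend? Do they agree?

Row minima: I=10, II=9, III=12, IV=11
Best worst-case = 12 → III.
Row averages: I=13.6, II=16.8, III=16.4, IV=16.4
Highest average = 16.8 → II.

maximin → III; laplace → II (disagree)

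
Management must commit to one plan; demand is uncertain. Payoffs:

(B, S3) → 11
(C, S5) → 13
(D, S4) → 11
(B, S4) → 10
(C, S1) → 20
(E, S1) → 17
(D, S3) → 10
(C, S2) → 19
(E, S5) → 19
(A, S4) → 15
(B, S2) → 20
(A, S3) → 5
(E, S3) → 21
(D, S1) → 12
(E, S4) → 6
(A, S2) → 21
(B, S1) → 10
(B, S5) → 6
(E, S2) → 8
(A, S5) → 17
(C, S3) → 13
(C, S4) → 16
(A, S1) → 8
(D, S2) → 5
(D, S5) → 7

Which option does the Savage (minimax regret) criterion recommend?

Column bests: S1=20, S2=21, S3=21, S4=16, S5=19.
A regrets: 12, 0, 16, 1, 2 → max 16
B regrets: 10, 1, 10, 6, 13 → max 13
C regrets: 0, 2, 8, 0, 6 → max 8
D regrets: 8, 16, 11, 5, 12 → max 16
E regrets: 3, 13, 0, 10, 0 → max 13
Smallest max regret = 8 → C.

C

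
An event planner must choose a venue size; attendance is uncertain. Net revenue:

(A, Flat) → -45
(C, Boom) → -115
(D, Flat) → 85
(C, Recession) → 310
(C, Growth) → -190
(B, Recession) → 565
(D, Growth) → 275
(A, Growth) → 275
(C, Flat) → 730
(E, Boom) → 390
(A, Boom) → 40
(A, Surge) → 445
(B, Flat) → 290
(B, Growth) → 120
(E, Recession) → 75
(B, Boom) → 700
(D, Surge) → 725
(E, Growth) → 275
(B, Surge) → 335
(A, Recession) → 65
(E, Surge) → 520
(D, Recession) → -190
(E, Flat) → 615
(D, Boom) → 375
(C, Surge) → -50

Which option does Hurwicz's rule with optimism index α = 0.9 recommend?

B

A: 0.9·445 + 0.1·(-45) = 396
B: 0.9·700 + 0.1·120 = 642
C: 0.9·730 + 0.1·(-190) = 638
D: 0.9·725 + 0.1·(-190) = 633.5
E: 0.9·615 + 0.1·75 = 561
Highest Hurwicz score = 642 → B.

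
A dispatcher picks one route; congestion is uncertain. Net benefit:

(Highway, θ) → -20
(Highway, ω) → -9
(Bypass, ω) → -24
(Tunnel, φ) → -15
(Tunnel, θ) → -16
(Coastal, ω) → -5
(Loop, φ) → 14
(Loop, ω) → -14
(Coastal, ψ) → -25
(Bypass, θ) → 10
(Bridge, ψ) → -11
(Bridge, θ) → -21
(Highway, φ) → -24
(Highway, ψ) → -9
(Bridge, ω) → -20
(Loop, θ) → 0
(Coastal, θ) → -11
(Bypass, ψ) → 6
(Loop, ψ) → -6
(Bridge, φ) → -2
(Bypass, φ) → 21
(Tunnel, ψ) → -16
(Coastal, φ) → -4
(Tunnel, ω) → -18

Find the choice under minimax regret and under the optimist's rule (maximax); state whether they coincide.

Column bests: θ=10, φ=21, ψ=6, ω=-5.
Loop regrets: 10, 7, 12, 9 → max 12
Bypass regrets: 0, 0, 0, 19 → max 19
Highway regrets: 30, 45, 15, 4 → max 45
Coastal regrets: 21, 25, 31, 0 → max 31
Tunnel regrets: 26, 36, 22, 13 → max 36
Bridge regrets: 31, 23, 17, 15 → max 31
Smallest max regret = 12 → Loop.
Row maxima: Loop=14, Bypass=21, Highway=-9, Coastal=-4, Tunnel=-15, Bridge=-2
Best best-case = 21 → Bypass.

minimax regret → Loop; maximax → Bypass (disagree)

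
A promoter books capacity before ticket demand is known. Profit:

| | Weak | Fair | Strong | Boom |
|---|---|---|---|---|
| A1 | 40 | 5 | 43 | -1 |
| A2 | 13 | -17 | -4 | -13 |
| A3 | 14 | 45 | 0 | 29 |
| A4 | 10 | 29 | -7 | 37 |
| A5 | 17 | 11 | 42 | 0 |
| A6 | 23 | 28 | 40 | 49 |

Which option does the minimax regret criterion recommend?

Column bests: Weak=40, Fair=45, Strong=43, Boom=49.
A1 regrets: 0, 40, 0, 50 → max 50
A2 regrets: 27, 62, 47, 62 → max 62
A3 regrets: 26, 0, 43, 20 → max 43
A4 regrets: 30, 16, 50, 12 → max 50
A5 regrets: 23, 34, 1, 49 → max 49
A6 regrets: 17, 17, 3, 0 → max 17
Smallest max regret = 17 → A6.

A6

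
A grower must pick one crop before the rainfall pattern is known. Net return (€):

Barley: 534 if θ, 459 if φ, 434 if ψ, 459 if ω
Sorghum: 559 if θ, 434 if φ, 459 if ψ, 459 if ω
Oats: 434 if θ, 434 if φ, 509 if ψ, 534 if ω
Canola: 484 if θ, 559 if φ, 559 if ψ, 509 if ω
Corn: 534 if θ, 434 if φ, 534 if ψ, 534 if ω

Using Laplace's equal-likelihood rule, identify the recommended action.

Row averages: Barley=471.5, Sorghum=477.75, Oats=477.75, Canola=527.75, Corn=509
Highest average = 527.75 → Canola.

Canola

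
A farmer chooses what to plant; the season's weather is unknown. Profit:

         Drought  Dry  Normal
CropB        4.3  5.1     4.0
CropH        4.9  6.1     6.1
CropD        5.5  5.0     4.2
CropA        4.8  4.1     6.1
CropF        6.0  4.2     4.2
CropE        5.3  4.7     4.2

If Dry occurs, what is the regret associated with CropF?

Best payoff under Dry is 6.1.
Regret = 6.1 − 4.2 = 1.9.

1.9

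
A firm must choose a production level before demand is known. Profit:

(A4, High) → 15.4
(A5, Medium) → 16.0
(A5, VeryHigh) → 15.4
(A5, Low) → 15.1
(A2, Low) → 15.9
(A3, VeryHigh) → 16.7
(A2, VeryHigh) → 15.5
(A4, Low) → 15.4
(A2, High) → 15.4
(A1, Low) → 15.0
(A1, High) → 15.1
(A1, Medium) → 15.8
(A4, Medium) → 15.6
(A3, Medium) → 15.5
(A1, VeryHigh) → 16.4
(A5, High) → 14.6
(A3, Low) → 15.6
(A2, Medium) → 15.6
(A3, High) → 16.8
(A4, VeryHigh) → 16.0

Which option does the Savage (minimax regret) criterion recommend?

Column bests: Low=15.9, Medium=16.0, High=16.8, VeryHigh=16.7.
A1 regrets: 0.9, 0.2, 1.7, 0.3 → max 1.7
A2 regrets: 0.0, 0.4, 1.4, 1.2 → max 1.4
A3 regrets: 0.3, 0.5, 0.0, 0.0 → max 0.5
A4 regrets: 0.5, 0.4, 1.4, 0.7 → max 1.4
A5 regrets: 0.8, 0.0, 2.2, 1.3 → max 2.2
Smallest max regret = 0.5 → A3.

A3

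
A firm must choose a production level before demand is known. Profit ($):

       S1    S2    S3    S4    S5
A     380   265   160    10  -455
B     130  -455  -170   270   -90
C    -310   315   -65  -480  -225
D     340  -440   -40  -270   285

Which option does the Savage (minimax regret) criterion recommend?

A

Column bests: S1=380, S2=315, S3=160, S4=270, S5=285.
A regrets: 0, 50, 0, 260, 740 → max 740
B regrets: 250, 770, 330, 0, 375 → max 770
C regrets: 690, 0, 225, 750, 510 → max 750
D regrets: 40, 755, 200, 540, 0 → max 755
Smallest max regret = 740 → A.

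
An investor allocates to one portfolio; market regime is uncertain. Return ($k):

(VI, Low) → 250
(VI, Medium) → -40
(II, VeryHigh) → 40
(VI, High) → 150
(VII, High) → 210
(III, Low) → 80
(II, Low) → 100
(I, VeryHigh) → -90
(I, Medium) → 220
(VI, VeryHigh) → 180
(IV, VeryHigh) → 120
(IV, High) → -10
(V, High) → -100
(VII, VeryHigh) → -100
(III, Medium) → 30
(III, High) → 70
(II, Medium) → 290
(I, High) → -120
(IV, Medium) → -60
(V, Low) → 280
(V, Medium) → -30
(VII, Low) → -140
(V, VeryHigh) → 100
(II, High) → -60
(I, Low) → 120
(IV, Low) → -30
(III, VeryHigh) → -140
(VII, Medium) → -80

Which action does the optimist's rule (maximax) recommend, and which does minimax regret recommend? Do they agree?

maximax → II; minimax regret → II (agree)

Row maxima: I=220, II=290, III=80, IV=120, V=280, VI=250, VII=210
Best best-case = 290 → II.
Column bests: Low=280, Medium=290, High=210, VeryHigh=180.
I regrets: 160, 70, 330, 270 → max 330
II regrets: 180, 0, 270, 140 → max 270
III regrets: 200, 260, 140, 320 → max 320
IV regrets: 310, 350, 220, 60 → max 350
V regrets: 0, 320, 310, 80 → max 320
VI regrets: 30, 330, 60, 0 → max 330
VII regrets: 420, 370, 0, 280 → max 420
Smallest max regret = 270 → II.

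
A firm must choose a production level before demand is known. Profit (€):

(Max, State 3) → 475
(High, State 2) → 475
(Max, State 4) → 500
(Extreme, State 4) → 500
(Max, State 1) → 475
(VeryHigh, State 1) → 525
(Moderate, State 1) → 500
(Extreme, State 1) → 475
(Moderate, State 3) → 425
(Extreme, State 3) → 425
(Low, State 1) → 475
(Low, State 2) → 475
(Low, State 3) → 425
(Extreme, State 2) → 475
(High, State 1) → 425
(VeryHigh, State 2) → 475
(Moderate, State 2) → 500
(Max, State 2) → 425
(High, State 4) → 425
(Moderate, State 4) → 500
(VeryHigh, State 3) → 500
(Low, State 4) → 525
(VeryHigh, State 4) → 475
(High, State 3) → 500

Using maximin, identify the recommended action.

VeryHigh

Row minima: Low=425, Moderate=425, High=425, VeryHigh=475, Extreme=425, Max=425
Best worst-case = 475 → VeryHigh.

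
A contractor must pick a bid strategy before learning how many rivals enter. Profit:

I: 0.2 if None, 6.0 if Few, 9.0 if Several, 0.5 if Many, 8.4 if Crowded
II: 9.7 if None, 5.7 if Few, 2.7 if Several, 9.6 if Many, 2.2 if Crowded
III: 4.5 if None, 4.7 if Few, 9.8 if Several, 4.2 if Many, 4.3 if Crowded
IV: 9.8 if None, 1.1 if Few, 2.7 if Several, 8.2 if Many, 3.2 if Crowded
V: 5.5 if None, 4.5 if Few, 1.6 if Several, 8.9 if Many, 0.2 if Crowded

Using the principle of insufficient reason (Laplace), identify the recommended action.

Row averages: I=4.82, II=5.98, III=5.5, IV=5, V=4.14
Highest average = 5.98 → II.

II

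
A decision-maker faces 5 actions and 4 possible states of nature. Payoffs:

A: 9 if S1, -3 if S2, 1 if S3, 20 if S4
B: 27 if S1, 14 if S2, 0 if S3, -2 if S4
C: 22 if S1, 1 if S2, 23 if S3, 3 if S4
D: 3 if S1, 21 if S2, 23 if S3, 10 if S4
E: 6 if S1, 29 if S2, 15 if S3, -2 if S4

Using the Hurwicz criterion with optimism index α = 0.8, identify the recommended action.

E

A: 0.8·20 + 0.2·(-3) = 15.4
B: 0.8·27 + 0.2·(-2) = 21.2
C: 0.8·23 + 0.2·1 = 18.6
D: 0.8·23 + 0.2·3 = 19
E: 0.8·29 + 0.2·(-2) = 22.8
Highest Hurwicz score = 22.8 → E.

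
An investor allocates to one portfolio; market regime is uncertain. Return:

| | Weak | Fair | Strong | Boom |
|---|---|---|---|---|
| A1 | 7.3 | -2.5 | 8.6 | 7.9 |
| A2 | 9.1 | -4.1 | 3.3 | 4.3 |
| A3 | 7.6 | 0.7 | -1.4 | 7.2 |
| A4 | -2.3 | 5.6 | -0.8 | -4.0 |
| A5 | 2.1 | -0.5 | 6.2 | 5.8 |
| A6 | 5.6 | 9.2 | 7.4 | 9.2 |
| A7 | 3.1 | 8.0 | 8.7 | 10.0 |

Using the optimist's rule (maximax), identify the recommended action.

A7

Row maxima: A1=8.6, A2=9.1, A3=7.6, A4=5.6, A5=6.2, A6=9.2, A7=10.0
Best best-case = 10.0 → A7.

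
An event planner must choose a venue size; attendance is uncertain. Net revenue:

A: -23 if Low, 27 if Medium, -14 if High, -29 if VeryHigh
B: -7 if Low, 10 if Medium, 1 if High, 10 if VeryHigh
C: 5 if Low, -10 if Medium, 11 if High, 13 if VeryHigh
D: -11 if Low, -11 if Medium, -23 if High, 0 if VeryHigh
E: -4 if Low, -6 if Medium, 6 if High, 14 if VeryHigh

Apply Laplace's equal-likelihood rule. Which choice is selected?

Row averages: A=-9.75, B=3.5, C=4.75, D=-11.25, E=2.5
Highest average = 4.75 → C.

C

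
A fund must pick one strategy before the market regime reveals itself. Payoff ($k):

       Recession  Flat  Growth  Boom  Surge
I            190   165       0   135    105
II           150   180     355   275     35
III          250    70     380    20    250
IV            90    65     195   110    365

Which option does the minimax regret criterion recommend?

IV

Column bests: Recession=250, Flat=180, Growth=380, Boom=275, Surge=365.
I regrets: 60, 15, 380, 140, 260 → max 380
II regrets: 100, 0, 25, 0, 330 → max 330
III regrets: 0, 110, 0, 255, 115 → max 255
IV regrets: 160, 115, 185, 165, 0 → max 185
Smallest max regret = 185 → IV.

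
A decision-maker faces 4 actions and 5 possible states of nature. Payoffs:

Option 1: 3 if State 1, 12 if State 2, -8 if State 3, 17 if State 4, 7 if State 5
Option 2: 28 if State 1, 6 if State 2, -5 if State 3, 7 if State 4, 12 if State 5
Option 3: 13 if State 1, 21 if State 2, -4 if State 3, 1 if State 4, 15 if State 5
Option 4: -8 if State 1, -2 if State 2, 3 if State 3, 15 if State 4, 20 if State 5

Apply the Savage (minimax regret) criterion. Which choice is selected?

Option 2

Column bests: State 1=28, State 2=21, State 3=3, State 4=17, State 5=20.
Option 1 regrets: 25, 9, 11, 0, 13 → max 25
Option 2 regrets: 0, 15, 8, 10, 8 → max 15
Option 3 regrets: 15, 0, 7, 16, 5 → max 16
Option 4 regrets: 36, 23, 0, 2, 0 → max 36
Smallest max regret = 15 → Option 2.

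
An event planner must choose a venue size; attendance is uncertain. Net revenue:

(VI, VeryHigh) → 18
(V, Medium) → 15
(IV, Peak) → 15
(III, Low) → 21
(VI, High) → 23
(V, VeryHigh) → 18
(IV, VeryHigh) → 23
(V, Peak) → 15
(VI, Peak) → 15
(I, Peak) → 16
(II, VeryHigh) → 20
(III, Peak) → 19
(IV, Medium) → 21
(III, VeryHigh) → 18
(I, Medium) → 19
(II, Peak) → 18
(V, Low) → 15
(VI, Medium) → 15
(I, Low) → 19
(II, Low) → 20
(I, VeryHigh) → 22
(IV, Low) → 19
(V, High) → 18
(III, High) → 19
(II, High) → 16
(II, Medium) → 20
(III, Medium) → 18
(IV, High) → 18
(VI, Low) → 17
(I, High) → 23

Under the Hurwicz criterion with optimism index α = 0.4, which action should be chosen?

I: 0.4·23 + 0.6·16 = 18.8
II: 0.4·20 + 0.6·16 = 17.6
III: 0.4·21 + 0.6·18 = 19.2
IV: 0.4·23 + 0.6·15 = 18.2
V: 0.4·18 + 0.6·15 = 16.2
VI: 0.4·23 + 0.6·15 = 18.2
Highest Hurwicz score = 19.2 → III.

III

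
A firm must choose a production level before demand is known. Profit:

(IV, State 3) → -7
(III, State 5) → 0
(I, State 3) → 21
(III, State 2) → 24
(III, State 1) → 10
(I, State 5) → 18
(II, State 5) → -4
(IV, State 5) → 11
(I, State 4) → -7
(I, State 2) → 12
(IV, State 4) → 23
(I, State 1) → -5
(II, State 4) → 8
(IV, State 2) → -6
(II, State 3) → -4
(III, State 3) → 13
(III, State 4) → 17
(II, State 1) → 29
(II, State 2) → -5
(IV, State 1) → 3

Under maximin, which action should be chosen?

Row minima: I=-7, II=-5, III=0, IV=-7
Best worst-case = 0 → III.

III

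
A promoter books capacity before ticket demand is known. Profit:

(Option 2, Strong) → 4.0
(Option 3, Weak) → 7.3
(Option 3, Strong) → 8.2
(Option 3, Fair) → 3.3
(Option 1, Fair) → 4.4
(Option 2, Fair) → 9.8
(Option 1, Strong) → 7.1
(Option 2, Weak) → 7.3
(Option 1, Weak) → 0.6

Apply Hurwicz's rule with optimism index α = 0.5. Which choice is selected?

Option 1: 0.5·7.1 + 0.5·0.6 = 3.85
Option 2: 0.5·9.8 + 0.5·4.0 = 6.9
Option 3: 0.5·8.2 + 0.5·3.3 = 5.75
Highest Hurwicz score = 6.9 → Option 2.

Option 2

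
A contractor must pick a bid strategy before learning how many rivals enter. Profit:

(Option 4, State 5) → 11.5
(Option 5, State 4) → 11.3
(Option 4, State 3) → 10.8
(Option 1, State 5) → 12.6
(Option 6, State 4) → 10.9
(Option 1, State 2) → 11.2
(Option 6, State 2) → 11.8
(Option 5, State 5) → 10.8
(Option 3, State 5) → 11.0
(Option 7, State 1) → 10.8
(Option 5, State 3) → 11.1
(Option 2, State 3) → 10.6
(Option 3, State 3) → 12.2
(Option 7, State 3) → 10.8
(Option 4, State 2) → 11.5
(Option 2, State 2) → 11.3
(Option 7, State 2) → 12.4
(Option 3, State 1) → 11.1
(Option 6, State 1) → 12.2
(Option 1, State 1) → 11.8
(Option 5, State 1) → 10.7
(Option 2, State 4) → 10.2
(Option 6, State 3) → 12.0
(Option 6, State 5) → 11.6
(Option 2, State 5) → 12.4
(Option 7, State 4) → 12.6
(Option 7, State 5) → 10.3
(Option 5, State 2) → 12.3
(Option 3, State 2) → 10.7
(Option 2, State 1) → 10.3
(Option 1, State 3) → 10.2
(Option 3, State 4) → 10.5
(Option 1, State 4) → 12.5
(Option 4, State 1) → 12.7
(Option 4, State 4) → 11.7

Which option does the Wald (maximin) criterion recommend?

Option 6

Row minima: Option 1=10.2, Option 2=10.2, Option 3=10.5, Option 4=10.8, Option 5=10.7, Option 6=10.9, Option 7=10.3
Best worst-case = 10.9 → Option 6.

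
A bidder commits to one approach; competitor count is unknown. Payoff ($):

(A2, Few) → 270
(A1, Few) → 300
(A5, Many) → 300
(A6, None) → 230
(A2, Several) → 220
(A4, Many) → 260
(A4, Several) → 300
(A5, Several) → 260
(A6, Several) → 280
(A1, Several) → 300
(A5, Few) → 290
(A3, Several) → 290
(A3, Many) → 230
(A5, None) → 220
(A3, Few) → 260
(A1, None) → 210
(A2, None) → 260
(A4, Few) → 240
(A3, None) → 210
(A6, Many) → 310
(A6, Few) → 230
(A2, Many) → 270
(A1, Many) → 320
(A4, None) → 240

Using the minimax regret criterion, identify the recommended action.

A5

Column bests: None=260, Few=300, Several=300, Many=320.
A1 regrets: 50, 0, 0, 0 → max 50
A2 regrets: 0, 30, 80, 50 → max 80
A3 regrets: 50, 40, 10, 90 → max 90
A4 regrets: 20, 60, 0, 60 → max 60
A5 regrets: 40, 10, 40, 20 → max 40
A6 regrets: 30, 70, 20, 10 → max 70
Smallest max regret = 40 → A5.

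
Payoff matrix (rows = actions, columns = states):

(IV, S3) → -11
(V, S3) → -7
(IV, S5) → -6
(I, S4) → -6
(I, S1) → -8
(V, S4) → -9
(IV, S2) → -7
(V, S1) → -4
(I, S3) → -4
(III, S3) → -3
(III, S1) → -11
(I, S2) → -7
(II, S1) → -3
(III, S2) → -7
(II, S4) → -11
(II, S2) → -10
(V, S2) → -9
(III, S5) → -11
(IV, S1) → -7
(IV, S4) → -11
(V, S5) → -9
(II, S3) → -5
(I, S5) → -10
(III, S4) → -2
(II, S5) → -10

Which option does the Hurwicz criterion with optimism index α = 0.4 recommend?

V

I: 0.4·(-4) + 0.6·(-10) = -7.6
II: 0.4·(-3) + 0.6·(-11) = -7.8
III: 0.4·(-2) + 0.6·(-11) = -7.4
IV: 0.4·(-6) + 0.6·(-11) = -9
V: 0.4·(-4) + 0.6·(-9) = -7
Highest Hurwicz score = -7 → V.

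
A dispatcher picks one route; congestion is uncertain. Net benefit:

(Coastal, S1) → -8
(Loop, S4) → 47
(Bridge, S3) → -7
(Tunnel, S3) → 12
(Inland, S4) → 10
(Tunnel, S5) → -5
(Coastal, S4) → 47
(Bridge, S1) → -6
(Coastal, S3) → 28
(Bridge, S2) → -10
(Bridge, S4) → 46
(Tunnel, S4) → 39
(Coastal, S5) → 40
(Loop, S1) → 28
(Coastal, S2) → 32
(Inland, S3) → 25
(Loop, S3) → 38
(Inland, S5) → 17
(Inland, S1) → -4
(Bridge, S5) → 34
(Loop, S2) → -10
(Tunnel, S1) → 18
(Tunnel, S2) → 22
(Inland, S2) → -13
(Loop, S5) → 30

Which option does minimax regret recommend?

Coastal

Column bests: S1=28, S2=32, S3=38, S4=47, S5=40.
Tunnel regrets: 10, 10, 26, 8, 45 → max 45
Loop regrets: 0, 42, 0, 0, 10 → max 42
Inland regrets: 32, 45, 13, 37, 23 → max 45
Coastal regrets: 36, 0, 10, 0, 0 → max 36
Bridge regrets: 34, 42, 45, 1, 6 → max 45
Smallest max regret = 36 → Coastal.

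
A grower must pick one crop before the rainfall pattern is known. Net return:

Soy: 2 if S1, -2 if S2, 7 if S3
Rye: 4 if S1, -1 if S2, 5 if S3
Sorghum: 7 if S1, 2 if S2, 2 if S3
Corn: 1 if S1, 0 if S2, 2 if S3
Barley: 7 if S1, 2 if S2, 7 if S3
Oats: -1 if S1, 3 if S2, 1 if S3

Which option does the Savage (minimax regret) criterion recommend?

Barley

Column bests: S1=7, S2=3, S3=7.
Soy regrets: 5, 5, 0 → max 5
Rye regrets: 3, 4, 2 → max 4
Sorghum regrets: 0, 1, 5 → max 5
Corn regrets: 6, 3, 5 → max 6
Barley regrets: 0, 1, 0 → max 1
Oats regrets: 8, 0, 6 → max 8
Smallest max regret = 1 → Barley.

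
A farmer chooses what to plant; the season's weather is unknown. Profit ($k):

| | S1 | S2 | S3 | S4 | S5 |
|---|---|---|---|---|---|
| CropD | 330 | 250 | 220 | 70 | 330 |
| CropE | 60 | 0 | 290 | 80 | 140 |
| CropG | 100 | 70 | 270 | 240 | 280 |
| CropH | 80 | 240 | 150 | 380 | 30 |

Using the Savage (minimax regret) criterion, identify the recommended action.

CropG

Column bests: S1=330, S2=250, S3=290, S4=380, S5=330.
CropD regrets: 0, 0, 70, 310, 0 → max 310
CropE regrets: 270, 250, 0, 300, 190 → max 300
CropG regrets: 230, 180, 20, 140, 50 → max 230
CropH regrets: 250, 10, 140, 0, 300 → max 300
Smallest max regret = 230 → CropG.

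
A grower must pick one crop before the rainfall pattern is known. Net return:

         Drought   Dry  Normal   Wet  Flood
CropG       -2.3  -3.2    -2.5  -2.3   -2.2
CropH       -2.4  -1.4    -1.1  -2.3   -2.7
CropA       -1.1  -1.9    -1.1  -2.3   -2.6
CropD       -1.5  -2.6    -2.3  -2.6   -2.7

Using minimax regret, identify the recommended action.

Column bests: Drought=-1.1, Dry=-1.4, Normal=-1.1, Wet=-2.3, Flood=-2.2.
CropG regrets: 1.2, 1.8, 1.4, 0.0, 0.0 → max 1.8
CropH regrets: 1.3, 0.0, 0.0, 0.0, 0.5 → max 1.3
CropA regrets: 0.0, 0.5, 0.0, 0.0, 0.4 → max 0.5
CropD regrets: 0.4, 1.2, 1.2, 0.3, 0.5 → max 1.2
Smallest max regret = 0.5 → CropA.

CropA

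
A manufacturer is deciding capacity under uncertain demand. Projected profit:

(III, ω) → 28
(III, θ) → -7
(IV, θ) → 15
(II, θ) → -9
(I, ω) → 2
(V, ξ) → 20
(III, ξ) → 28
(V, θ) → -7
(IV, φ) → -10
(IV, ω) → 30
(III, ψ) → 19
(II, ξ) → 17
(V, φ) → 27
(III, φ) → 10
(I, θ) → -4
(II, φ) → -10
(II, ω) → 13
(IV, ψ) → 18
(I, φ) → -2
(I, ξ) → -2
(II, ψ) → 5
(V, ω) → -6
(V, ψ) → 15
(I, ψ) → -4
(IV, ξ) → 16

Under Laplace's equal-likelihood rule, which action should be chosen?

Row averages: I=-2, II=3.2, III=15.6, IV=13.8, V=9.8
Highest average = 15.6 → III.

III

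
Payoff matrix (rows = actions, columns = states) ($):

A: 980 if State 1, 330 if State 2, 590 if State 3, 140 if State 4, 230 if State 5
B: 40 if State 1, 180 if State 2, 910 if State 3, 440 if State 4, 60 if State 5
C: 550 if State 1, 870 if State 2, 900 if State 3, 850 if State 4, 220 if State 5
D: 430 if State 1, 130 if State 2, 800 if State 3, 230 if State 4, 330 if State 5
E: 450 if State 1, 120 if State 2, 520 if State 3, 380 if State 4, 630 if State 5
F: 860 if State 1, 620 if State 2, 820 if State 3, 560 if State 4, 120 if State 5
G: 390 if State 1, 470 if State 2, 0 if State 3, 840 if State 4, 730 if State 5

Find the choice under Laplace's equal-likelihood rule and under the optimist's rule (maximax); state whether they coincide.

laplace → C; maximax → A (disagree)

Row averages: A=454, B=326, C=678, D=384, E=420, F=596, G=486
Highest average = 678 → C.
Row maxima: A=980, B=910, C=900, D=800, E=630, F=860, G=840
Best best-case = 980 → A.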